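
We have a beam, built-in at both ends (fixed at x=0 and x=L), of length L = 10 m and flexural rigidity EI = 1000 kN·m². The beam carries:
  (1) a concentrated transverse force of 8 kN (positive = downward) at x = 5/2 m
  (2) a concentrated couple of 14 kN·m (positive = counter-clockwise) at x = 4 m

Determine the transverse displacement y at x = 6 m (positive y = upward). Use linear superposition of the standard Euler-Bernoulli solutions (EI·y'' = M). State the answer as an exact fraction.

y(6) = -437/187500 m

Load 1 — point force P=8 kN at a=5/2 m (b=L-a=15/2):
  y_1 = -Pa²(L-x)²(3bL-(3b+a)(L-x))/(6L³EI)  [x>a] = -8·(5/2)²·(10-6)²·(3·(15/2)·10-(3·(15/2)+(5/2))·(10-6))/(6·10³·1000) = -1/60 m
Load 2 — applied couple M₀=14 kN·m at a=4 m (b=L-a=6):
  y_2 = (R_Ax³/6 - M_Ax²/2 - M₀(x-a)²/2)/EI  [x>a] with R_A=252/125, M_A=42/25 = ((252/125)·6³/6 - (42/25)·6²/2 - 14·(6-4)²/2)/1000 = 224/15625 m
Superposition: y = Σ y_i = -437/187500 m ≈ -0.002331 m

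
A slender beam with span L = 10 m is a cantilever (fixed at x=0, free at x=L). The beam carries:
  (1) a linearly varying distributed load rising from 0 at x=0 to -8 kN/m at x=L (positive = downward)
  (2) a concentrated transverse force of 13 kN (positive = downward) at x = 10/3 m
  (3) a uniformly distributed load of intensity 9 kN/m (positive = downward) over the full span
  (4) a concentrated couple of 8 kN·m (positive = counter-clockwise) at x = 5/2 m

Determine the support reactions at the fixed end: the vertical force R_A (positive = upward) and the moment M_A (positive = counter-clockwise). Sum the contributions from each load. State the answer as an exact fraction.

Load 1 — triangular load w₀=-8 kN/m (0→w₀ over full span):
  R_A = w₀L/2 = (-8)·10/2 = -40 kN
  M_A = w₀L²/3 = (-8)·10²/3 = -800/3 kN·m
Load 2 — point force P=13 kN at a=10/3 m (b=L-a=20/3):
  R_A = P = 13 kN
  M_A = Pa = 13·(10/3) = 130/3 kN·m
Load 3 — uniform load w=9 kN/m over full span:
  R_A = wL = 9·10 = 90 kN
  M_A = wL²/2 = 9·10²/2 = 450 kN·m
Load 4 — applied couple M₀=8 kN·m at a=5/2 m (b=L-a=15/2):
  R_A = 0 kN
  M_A = -M₀ = -8 kN·m
Superposition: R_A = 63 kN, M_A = 656/3 kN·m

R_A = 63 kN, M_A = 656/3 kN·m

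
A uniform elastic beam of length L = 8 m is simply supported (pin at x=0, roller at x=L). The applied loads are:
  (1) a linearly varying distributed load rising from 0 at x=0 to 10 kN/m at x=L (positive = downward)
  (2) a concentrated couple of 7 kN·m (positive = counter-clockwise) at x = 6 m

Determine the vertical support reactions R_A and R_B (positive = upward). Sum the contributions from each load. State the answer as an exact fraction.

R_A = 341/24 kN, R_B = 619/24 kN

Load 1 — triangular load w₀=10 kN/m (0→w₀ over full span):
  R_A = w₀L/6 = 10·8/6 = 40/3 kN
  R_B = w₀L/3 = 10·8/3 = 80/3 kN
Load 2 — applied couple M₀=7 kN·m at a=6 m (b=L-a=2):
  R_A = M₀/L = 7/8 kN
  R_B = -M₀/L = -7/8 kN
Superposition: R_A = 341/24 kN, R_B = 619/24 kN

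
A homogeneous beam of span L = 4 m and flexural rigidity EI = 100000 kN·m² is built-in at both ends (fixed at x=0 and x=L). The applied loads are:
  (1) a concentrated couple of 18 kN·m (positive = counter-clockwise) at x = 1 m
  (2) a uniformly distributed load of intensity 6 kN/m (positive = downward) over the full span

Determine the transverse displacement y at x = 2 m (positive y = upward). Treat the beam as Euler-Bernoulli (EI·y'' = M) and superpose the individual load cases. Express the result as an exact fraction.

Load 1 — applied couple M₀=18 kN·m at a=1 m (b=L-a=3):
  y_1 = (R_Ax³/6 - M_Ax²/2 - M₀(x-a)²/2)/EI  [x>a] with R_A=81/16, M_A=-27/8 = ((81/16)·2³/6 - (-27/8)·2²/2 - 18·(2-1)²/2)/100000 = 9/200000 m
Load 2 — uniform load w=6 kN/m over full span:
  y_2 = -wx²(L-x)²/(24EI) = -6·2²·(4-2)²/(24·100000) = -1/25000 m
Superposition: y = Σ y_i = 1/200000 m ≈ 0.000005 m

y(2) = 1/200000 m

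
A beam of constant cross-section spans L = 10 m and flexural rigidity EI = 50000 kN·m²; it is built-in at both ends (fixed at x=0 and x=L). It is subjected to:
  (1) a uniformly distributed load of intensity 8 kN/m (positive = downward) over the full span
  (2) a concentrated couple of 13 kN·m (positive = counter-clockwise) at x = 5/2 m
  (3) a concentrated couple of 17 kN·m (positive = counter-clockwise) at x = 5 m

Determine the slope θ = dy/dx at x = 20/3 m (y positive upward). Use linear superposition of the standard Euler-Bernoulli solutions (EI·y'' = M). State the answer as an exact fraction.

θ(20/3) = 2849/3240000 rad

Load 1 — uniform load w=8 kN/m over full span:
  θ_1 = -wx(L-x)(L-2x)/(12EI) = -8·(20/3)·(10-(20/3))·(10-2·(20/3))/(12·50000) = 2/2025 rad
Load 2 — applied couple M₀=13 kN·m at a=5/2 m (b=L-a=15/2):
  θ_2 = (R_Ax²/2 - M_Ax - M₀(x-a))/EI  [x>a] with R_A=117/80, M_A=-39/16 = ((117/80)·(20/3)²/2 - (-39/16)·(20/3) - 13·((20/3)-(5/2)))/50000 = -13/120000 rad
Load 3 — applied couple M₀=17 kN·m at a=5 m (b=L-a=5):
  θ_3 = (R_Ax²/2 - M_Ax - M₀(x-a))/EI  [x>a] with R_A=51/20, M_A=17/4 = ((51/20)·(20/3)²/2 - (17/4)·(20/3) - 17·((20/3)-5))/50000 = 0 rad
Superposition: θ = Σ θ_i = 2849/3240000 rad ≈ 0.000879 rad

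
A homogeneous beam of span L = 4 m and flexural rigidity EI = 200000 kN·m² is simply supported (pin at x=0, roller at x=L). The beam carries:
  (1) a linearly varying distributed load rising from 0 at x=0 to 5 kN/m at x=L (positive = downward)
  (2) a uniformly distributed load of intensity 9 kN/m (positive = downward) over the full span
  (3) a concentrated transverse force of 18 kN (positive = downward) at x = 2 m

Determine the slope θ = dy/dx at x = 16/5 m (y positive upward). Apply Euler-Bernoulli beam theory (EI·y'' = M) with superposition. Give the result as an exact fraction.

θ(16/5) = 889/4500000 rad

Load 1 — triangular load w₀=5 kN/m (0→w₀ over full span):
  θ_1 = -w₀(7L⁴-30L²x²+15x⁴)/(360LEI) = -5·(7·4⁴-30·4²·(16/5)²+15·(16/5)⁴)/(360·4·200000) = 757/28125000 rad
Load 2 — uniform load w=9 kN/m over full span:
  θ_2 = -w(L³-6Lx²+4x³)/(24EI) = -9·(4³-6·4·(16/5)²+4·(16/5)³)/(24·200000) = 297/3125000 rad
Load 3 — point force P=18 kN at a=2 m (b=L-a=2):
  θ_3 = -Pa(2L²-6Lx+3x²+a²)/(6LEI)  [x>a] = -18·2·(2·4²-6·4·(16/5)+3·(16/5)²+2²)/(6·4·200000) = 189/2500000 rad
Superposition: θ = Σ θ_i = 889/4500000 rad ≈ 0.000198 rad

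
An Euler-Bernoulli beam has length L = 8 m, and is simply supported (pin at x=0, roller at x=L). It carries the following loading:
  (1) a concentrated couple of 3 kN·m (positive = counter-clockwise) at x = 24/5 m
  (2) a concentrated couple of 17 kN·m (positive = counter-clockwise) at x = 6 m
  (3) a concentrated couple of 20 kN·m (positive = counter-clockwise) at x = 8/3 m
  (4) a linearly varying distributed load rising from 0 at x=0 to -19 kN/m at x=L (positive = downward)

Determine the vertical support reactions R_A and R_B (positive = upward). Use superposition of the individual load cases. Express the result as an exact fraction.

Load 1 — applied couple M₀=3 kN·m at a=24/5 m (b=L-a=16/5):
  R_A = M₀/L = 3/8 kN
  R_B = -M₀/L = -3/8 kN
Load 2 — applied couple M₀=17 kN·m at a=6 m (b=L-a=2):
  R_A = M₀/L = 17/8 kN
  R_B = -M₀/L = -17/8 kN
Load 3 — applied couple M₀=20 kN·m at a=8/3 m (b=L-a=16/3):
  R_A = M₀/L = 20/8 = 5/2 kN
  R_B = -M₀/L = -20/8 = -5/2 kN
Load 4 — triangular load w₀=-19 kN/m (0→w₀ over full span):
  R_A = w₀L/6 = (-19)·8/6 = -76/3 kN
  R_B = w₀L/3 = (-19)·8/3 = -152/3 kN
Superposition: R_A = -61/3 kN, R_B = -167/3 kN

R_A = -61/3 kN, R_B = -167/3 kN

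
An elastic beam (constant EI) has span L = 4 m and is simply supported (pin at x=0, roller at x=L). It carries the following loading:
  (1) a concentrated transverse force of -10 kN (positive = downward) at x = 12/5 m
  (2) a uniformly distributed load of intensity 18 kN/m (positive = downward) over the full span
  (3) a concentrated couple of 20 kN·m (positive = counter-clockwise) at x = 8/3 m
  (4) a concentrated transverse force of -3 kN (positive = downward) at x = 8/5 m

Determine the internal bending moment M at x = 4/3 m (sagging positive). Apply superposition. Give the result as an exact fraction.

M(4/3) = 464/15 kN·m

Load 1 — point force P=-10 kN at a=12/5 m (b=L-a=8/5):
  M_1 = Pbx/L  [x≤a] = (-10)·(8/5)·(4/3)/4 = -16/3 kN·m
Load 2 — uniform load w=18 kN/m over full span:
  M_2 = wx(L-x)/2 = 18·(4/3)·(4-(4/3))/2 = 32 kN·m
Load 3 — applied couple M₀=20 kN·m at a=8/3 m (b=L-a=4/3):
  M_3 = M₀x/L  [x≤a] = 20·(4/3)/4 = 20/3 kN·m
Load 4 — point force P=-3 kN at a=8/5 m (b=L-a=12/5):
  M_4 = Pbx/L  [x≤a] = (-3)·(12/5)·(4/3)/4 = -12/5 kN·m
Superposition: M = Σ M_i = 464/15 kN·m ≈ 30.933333 kN·m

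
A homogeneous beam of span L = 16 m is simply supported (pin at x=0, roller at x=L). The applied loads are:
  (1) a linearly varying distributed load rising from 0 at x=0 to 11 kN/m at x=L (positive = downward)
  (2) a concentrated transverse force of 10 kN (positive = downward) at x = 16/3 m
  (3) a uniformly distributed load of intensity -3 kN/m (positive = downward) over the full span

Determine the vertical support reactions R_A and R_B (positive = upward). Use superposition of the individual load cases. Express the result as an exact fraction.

Load 1 — triangular load w₀=11 kN/m (0→w₀ over full span):
  R_A = w₀L/6 = 11·16/6 = 88/3 kN
  R_B = w₀L/3 = 11·16/3 = 176/3 kN
Load 2 — point force P=10 kN at a=16/3 m (b=L-a=32/3):
  R_A = Pb/L = 10·(32/3)/16 = 20/3 kN
  R_B = Pa/L = 10·(16/3)/16 = 10/3 kN
Load 3 — uniform load w=-3 kN/m over full span:
  R_A = wL/2 = (-3)·16/2 = -24 kN
  R_B = wL/2 = (-3)·16/2 = -24 kN
Superposition: R_A = 12 kN, R_B = 38 kN

R_A = 12 kN, R_B = 38 kN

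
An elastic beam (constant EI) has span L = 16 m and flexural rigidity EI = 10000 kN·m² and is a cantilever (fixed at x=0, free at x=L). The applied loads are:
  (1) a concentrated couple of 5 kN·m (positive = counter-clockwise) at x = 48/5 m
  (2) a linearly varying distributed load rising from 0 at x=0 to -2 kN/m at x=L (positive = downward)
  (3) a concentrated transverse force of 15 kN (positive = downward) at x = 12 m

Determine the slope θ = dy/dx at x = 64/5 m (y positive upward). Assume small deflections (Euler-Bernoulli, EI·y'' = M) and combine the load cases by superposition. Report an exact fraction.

Load 1 — applied couple M₀=5 kN·m at a=48/5 m (b=L-a=32/5):
  θ_1 = M₀a/EI  [x>a] = 5·(48/5)/10000 = 3/625 rad
Load 2 — triangular load w₀=-2 kN/m (0→w₀ over full span):
  θ_2 = (w₀Lx²/4-w₀L²x/3-w₀x⁴/(24L))/EI = ((-2)·16·(64/5)²/4-(-2)·16²·(64/5)/3-(-2)·(64/5)⁴/(24·16))/10000 = 118784/1171875 rad
Load 3 — point force P=15 kN at a=12 m (b=L-a=4):
  θ_3 = -Pa²/(2EI)  [x>a] = -15·12²/(2·10000) = -27/250 rad
Superposition: θ = Σ θ_i = -4307/2343750 rad ≈ -0.001838 rad

θ(64/5) = -4307/2343750 rad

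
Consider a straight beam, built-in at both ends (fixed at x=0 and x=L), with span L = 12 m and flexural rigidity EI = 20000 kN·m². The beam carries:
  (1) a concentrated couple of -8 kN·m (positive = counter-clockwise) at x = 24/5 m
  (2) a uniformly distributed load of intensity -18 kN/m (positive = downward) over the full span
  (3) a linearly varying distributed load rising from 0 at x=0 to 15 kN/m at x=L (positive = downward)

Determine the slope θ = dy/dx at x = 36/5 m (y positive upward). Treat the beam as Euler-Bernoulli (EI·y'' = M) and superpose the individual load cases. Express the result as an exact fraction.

θ(36/5) = -1596/390625 rad

Load 1 — applied couple M₀=-8 kN·m at a=24/5 m (b=L-a=36/5):
  θ_1 = (R_Ax²/2 - M_Ax - M₀(x-a))/EI  [x>a] with R_A=-24/25, M_A=-24/25 = ((-24/25)·(36/5)²/2 - (-24/25)·(36/5) - (-8)·((36/5)-(24/5)))/20000 = 24/390625 rad
Load 2 — uniform load w=-18 kN/m over full span:
  θ_2 = -wx(L-x)(L-2x)/(12EI) = -(-18)·(36/5)·(12-(36/5))·(12-2·(36/5))/(12·20000) = -486/78125 rad
Load 3 — triangular load w₀=15 kN/m (0→w₀ over full span):
  θ_3 = -w₀(2x(L-x)(L-2x)(x+2L)+x²(L-x)²)/(120LEI) = -15·(2·(36/5)·(12-(36/5))·(12-2·(36/5))·((36/5)+2·12)+(36/5)²·(12-(36/5))²)/(120·12·20000) = 162/78125 rad
Superposition: θ = Σ θ_i = -1596/390625 rad ≈ -0.004086 rad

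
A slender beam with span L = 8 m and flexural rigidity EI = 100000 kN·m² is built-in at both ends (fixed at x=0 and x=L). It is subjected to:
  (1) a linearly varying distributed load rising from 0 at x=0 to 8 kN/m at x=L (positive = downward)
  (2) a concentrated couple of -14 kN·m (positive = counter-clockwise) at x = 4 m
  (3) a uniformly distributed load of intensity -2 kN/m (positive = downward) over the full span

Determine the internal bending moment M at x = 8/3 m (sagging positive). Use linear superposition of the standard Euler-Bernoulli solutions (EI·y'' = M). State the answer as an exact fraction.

Load 1 — triangular load w₀=8 kN/m (0→w₀ over full span):
  M_1 = 3w₀Lx/20 - w₀L²/30 - w₀x³/(6L) = 3·8·8·(8/3)/20 - 8·8²/30 - 8·(8/3)³/(6·8) = 2176/405 kN·m
Load 2 — applied couple M₀=-14 kN·m at a=4 m (b=L-a=4):
  M_2 = R_Ax - M_A  [x≤a] with R_A=-21/8, M_A=-7/2 = (-21/8)·(8/3) - (-7/2) = -7/2 kN·m
Load 3 — uniform load w=-2 kN/m over full span:
  M_3 = wLx/2 - wL²/12 - wx²/2 = (-2)·8·(8/3)/2 - (-2)·8²/12 - (-2)·(8/3)²/2 = -32/9 kN·m
Superposition: M = Σ M_i = -1363/810 kN·m ≈ -1.682716 kN·m

M(8/3) = -1363/810 kN·m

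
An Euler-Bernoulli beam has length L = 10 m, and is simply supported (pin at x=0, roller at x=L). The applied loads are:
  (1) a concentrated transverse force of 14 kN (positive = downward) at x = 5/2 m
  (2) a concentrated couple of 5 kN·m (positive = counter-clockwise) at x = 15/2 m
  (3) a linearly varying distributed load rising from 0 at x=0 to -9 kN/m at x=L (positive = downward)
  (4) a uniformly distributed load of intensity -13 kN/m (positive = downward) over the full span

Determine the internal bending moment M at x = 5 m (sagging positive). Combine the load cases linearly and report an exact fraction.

M(5) = -795/4 kN·m

Load 1 — point force P=14 kN at a=5/2 m (b=L-a=15/2):
  M_1 = Pa(L-x)/L  [x>a] = 14·(5/2)·(10-5)/10 = 35/2 kN·m
Load 2 — applied couple M₀=5 kN·m at a=15/2 m (b=L-a=5/2):
  M_2 = M₀x/L  [x≤a] = 5·5/10 = 5/2 kN·m
Load 3 — triangular load w₀=-9 kN/m (0→w₀ over full span):
  M_3 = w₀Lx/6 - w₀x³/(6L) = (-9)·10·5/6 - (-9)·5³/(6·10) = -225/4 kN·m
Load 4 — uniform load w=-13 kN/m over full span:
  M_4 = wx(L-x)/2 = (-13)·5·(10-5)/2 = -325/2 kN·m
Superposition: M = Σ M_i = -795/4 kN·m ≈ -198.750000 kN·m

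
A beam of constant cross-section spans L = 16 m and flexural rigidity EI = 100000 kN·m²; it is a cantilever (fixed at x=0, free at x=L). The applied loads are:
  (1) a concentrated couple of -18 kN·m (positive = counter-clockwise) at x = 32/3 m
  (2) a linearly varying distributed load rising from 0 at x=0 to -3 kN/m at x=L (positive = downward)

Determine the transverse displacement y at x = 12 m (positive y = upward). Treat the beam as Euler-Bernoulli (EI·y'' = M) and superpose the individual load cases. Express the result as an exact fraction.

y(12) = 6643/62500 m

Load 1 — applied couple M₀=-18 kN·m at a=32/3 m (b=L-a=16/3):
  y_1 = M₀a(2x-a)/(2EI)  [x>a] = (-18)·(32/3)·(2·12-(32/3))/(2·100000) = -8/625 m
Load 2 — triangular load w₀=-3 kN/m (0→w₀ over full span):
  y_2 = (w₀Lx³/12-w₀L²x²/6-w₀x⁵/(120L))/EI = ((-3)·16·12³/12-(-3)·16²·12²/6-(-3)·12⁵/(120·16))/100000 = 7443/62500 m
Superposition: y = Σ y_i = 6643/62500 m ≈ 0.106288 m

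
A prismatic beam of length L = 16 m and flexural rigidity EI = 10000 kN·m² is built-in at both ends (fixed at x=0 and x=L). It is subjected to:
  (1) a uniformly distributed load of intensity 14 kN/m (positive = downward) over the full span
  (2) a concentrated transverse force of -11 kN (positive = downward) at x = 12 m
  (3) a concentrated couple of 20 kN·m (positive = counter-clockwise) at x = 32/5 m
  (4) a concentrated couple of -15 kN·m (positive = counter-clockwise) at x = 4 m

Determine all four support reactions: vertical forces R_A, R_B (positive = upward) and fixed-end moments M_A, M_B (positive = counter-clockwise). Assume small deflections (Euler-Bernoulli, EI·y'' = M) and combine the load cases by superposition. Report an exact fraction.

R_A = 71057/640 kN, M_A = 70951/240 kN·m, R_B = 65263/640 kN, M_B = -65329/240 kN·m

Load 1 — uniform load w=14 kN/m over full span:
  R_A = wL/2 = 14·16/2 = 112 kN
  M_A = wL²/12 = 14·16²/12 = 896/3 kN·m
  R_B = wL/2 = 14·16/2 = 112 kN
  M_B = -wL²/12 = -14·16²/12 = -896/3 kN·m
Load 2 — point force P=-11 kN at a=12 m (b=L-a=4):
  R_A = Pb²(3a+b)/L³ = (-11)·4²·(3·12+4)/16³ = -55/32 kN
  M_A = Pab²/L² = (-11)·12·4²/16² = -33/4 kN·m
  R_B = Pa²(a+3b)/L³ = (-11)·12²·(12+3·4)/16³ = -297/32 kN
  M_B = -Pa²b/L² = -(-11)·12²·4/16² = 99/4 kN·m
Load 3 — applied couple M₀=20 kN·m at a=32/5 m (b=L-a=48/5):
  R_A = 6M₀ab/L³ = 6·20·(32/5)·(48/5)/16³ = 9/5 kN
  M_A = M₀b(2a-b)/L² = 20·(48/5)·(2·(32/5)-(48/5))/16² = 12/5 kN·m
  R_B = -6M₀ab/L³ = -6·20·(32/5)·(48/5)/16³ = -9/5 kN
  M_B = M₀a(2b-a)/L² = 20·(32/5)·(2·(48/5)-(32/5))/16² = 32/5 kN·m
Load 4 — applied couple M₀=-15 kN·m at a=4 m (b=L-a=12):
  R_A = 6M₀ab/L³ = 6·(-15)·4·12/16³ = -135/128 kN
  M_A = M₀b(2a-b)/L² = (-15)·12·(2·4-12)/16² = 45/16 kN·m
  R_B = -6M₀ab/L³ = -6·(-15)·4·12/16³ = 135/128 kN
  M_B = M₀a(2b-a)/L² = (-15)·4·(2·12-4)/16² = -75/16 kN·m
Superposition: R_A = 71057/640 kN, M_A = 70951/240 kN·m, R_B = 65263/640 kN, M_B = -65329/240 kN·m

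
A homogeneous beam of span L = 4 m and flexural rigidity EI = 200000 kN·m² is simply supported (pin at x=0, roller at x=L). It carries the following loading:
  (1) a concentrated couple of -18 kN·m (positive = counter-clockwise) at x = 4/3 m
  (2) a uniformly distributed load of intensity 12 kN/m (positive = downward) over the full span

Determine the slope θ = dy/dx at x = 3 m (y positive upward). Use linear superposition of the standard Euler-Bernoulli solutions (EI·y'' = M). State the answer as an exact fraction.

Load 1 — applied couple M₀=-18 kN·m at a=4/3 m (b=L-a=8/3):
  θ_1 = (M₀x²/(2L)-M₀(x-a)+C₁)/EI  [x>a] with C₁=M₀(3b²-L²)/(6L)=-4 = ((-18)·3²/(2·4)-(-18)·(3-(4/3))+(-4))/200000 = 23/800000 rad
Load 2 — uniform load w=12 kN/m over full span:
  θ_2 = -w(L³-6Lx²+4x³)/(24EI) = -12·(4³-6·4·3²+4·3³)/(24·200000) = 11/100000 rad
Superposition: θ = Σ θ_i = 111/800000 rad ≈ 0.000139 rad

θ(3) = 111/800000 rad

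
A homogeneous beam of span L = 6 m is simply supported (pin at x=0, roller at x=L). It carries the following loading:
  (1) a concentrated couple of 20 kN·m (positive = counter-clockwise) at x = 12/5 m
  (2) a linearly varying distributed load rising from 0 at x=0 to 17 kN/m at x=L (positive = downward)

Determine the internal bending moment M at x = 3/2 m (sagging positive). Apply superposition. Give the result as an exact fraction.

M(3/2) = 925/32 kN·m

Load 1 — applied couple M₀=20 kN·m at a=12/5 m (b=L-a=18/5):
  M_1 = M₀x/L  [x≤a] = 20·(3/2)/6 = 5 kN·m
Load 2 — triangular load w₀=17 kN/m (0→w₀ over full span):
  M_2 = w₀Lx/6 - w₀x³/(6L) = 17·6·(3/2)/6 - 17·(3/2)³/(6·6) = 765/32 kN·m
Superposition: M = Σ M_i = 925/32 kN·m ≈ 28.906250 kN·m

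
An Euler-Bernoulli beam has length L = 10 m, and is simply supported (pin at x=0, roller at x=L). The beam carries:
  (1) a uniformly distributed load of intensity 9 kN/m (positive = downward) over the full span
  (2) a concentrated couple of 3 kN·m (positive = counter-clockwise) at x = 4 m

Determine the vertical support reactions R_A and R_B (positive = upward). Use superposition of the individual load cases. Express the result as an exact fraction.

Load 1 — uniform load w=9 kN/m over full span:
  R_A = wL/2 = 9·10/2 = 45 kN
  R_B = wL/2 = 9·10/2 = 45 kN
Load 2 — applied couple M₀=3 kN·m at a=4 m (b=L-a=6):
  R_A = M₀/L = 3/10 kN
  R_B = -M₀/L = -3/10 kN
Superposition: R_A = 453/10 kN, R_B = 447/10 kN

R_A = 453/10 kN, R_B = 447/10 kN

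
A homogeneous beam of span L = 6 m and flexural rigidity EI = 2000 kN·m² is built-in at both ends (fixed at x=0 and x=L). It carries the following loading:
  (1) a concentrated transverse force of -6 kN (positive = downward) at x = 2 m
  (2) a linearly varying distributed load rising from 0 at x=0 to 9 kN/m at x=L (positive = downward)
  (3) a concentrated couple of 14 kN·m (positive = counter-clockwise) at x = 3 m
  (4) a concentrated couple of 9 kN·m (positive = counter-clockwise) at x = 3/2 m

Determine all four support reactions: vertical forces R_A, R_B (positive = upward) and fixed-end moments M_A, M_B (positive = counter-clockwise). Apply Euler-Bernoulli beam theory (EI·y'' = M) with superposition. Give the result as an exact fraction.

R_A = 6367/720 kN, M_A = 1747/240 kN·m, R_B = 8753/720 kN, M_B = -1733/240 kN·m

Load 1 — point force P=-6 kN at a=2 m (b=L-a=4):
  R_A = Pb²(3a+b)/L³ = (-6)·4²·(3·2+4)/6³ = -40/9 kN
  M_A = Pab²/L² = (-6)·2·4²/6² = -16/3 kN·m
  R_B = Pa²(a+3b)/L³ = (-6)·2²·(2+3·4)/6³ = -14/9 kN
  M_B = -Pa²b/L² = -(-6)·2²·4/6² = 8/3 kN·m
Load 2 — triangular load w₀=9 kN/m (0→w₀ over full span):
  R_A = 3w₀L/20 = 3·9·6/20 = 81/10 kN
  M_A = w₀L²/30 = 9·6²/30 = 54/5 kN·m
  R_B = 7w₀L/20 = 7·9·6/20 = 189/10 kN
  M_B = -w₀L²/20 = -9·6²/20 = -81/5 kN·m
Load 3 — applied couple M₀=14 kN·m at a=3 m (b=L-a=3):
  R_A = 6M₀ab/L³ = 6·14·3·3/6³ = 7/2 kN
  M_A = M₀b(2a-b)/L² = 14·3·(2·3-3)/6² = 7/2 kN·m
  R_B = -6M₀ab/L³ = -6·14·3·3/6³ = -7/2 kN
  M_B = M₀a(2b-a)/L² = 14·3·(2·3-3)/6² = 7/2 kN·m
Load 4 — applied couple M₀=9 kN·m at a=3/2 m (b=L-a=9/2):
  R_A = 6M₀ab/L³ = 6·9·(3/2)·(9/2)/6³ = 27/16 kN
  M_A = M₀b(2a-b)/L² = 9·(9/2)·(2·(3/2)-(9/2))/6² = -27/16 kN·m
  R_B = -6M₀ab/L³ = -6·9·(3/2)·(9/2)/6³ = -27/16 kN
  M_B = M₀a(2b-a)/L² = 9·(3/2)·(2·(9/2)-(3/2))/6² = 45/16 kN·m
Superposition: R_A = 6367/720 kN, M_A = 1747/240 kN·m, R_B = 8753/720 kN, M_B = -1733/240 kN·m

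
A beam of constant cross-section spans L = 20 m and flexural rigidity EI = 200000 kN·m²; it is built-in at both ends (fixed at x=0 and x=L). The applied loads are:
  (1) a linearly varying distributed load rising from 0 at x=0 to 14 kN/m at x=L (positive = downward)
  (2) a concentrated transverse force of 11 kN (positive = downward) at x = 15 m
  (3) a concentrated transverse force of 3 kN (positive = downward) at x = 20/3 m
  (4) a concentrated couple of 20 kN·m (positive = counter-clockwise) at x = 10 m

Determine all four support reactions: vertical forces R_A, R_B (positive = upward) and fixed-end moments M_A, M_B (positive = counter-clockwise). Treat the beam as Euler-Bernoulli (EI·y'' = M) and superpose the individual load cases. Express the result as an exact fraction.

Load 1 — triangular load w₀=14 kN/m (0→w₀ over full span):
  R_A = 3w₀L/20 = 3·14·20/20 = 42 kN
  M_A = w₀L²/30 = 14·20²/30 = 560/3 kN·m
  R_B = 7w₀L/20 = 7·14·20/20 = 98 kN
  M_B = -w₀L²/20 = -14·20²/20 = -280 kN·m
Load 2 — point force P=11 kN at a=15 m (b=L-a=5):
  R_A = Pb²(3a+b)/L³ = 11·5²·(3·15+5)/20³ = 55/32 kN
  M_A = Pab²/L² = 11·15·5²/20² = 165/16 kN·m
  R_B = Pa²(a+3b)/L³ = 11·15²·(15+3·5)/20³ = 297/32 kN
  M_B = -Pa²b/L² = -11·15²·5/20² = -495/16 kN·m
Load 3 — point force P=3 kN at a=20/3 m (b=L-a=40/3):
  R_A = Pb²(3a+b)/L³ = 3·(40/3)²·(3·(20/3)+(40/3))/20³ = 20/9 kN
  M_A = Pab²/L² = 3·(20/3)·(40/3)²/20² = 80/9 kN·m
  R_B = Pa²(a+3b)/L³ = 3·(20/3)²·((20/3)+3·(40/3))/20³ = 7/9 kN
  M_B = -Pa²b/L² = -3·(20/3)²·(40/3)/20² = -40/9 kN·m
Load 4 — applied couple M₀=20 kN·m at a=10 m (b=L-a=10):
  R_A = 6M₀ab/L³ = 6·20·10·10/20³ = 3/2 kN
  M_A = M₀b(2a-b)/L² = 20·10·(2·10-10)/20² = 5 kN·m
  R_B = -6M₀ab/L³ = -6·20·10·10/20³ = -3/2 kN
  M_B = M₀a(2b-a)/L² = 20·10·(2·10-10)/20² = 5 kN·m
Superposition: R_A = 13663/288 kN, M_A = 30365/144 kN·m, R_B = 30689/288 kN, M_B = -44695/144 kN·m

R_A = 13663/288 kN, M_A = 30365/144 kN·m, R_B = 30689/288 kN, M_B = -44695/144 kN·m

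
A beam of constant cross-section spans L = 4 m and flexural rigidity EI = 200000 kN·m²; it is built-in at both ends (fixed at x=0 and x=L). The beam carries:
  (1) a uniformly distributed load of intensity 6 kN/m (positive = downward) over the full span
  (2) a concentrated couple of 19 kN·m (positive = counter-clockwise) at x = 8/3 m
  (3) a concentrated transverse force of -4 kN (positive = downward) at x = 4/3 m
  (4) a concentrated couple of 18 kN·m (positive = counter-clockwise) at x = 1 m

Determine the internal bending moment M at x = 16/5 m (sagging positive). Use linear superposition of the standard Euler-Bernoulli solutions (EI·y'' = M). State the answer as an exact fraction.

M(16/5) = -6221/1800 kN·m

Load 1 — uniform load w=6 kN/m over full span:
  M_1 = wLx/2 - wL²/12 - wx²/2 = 6·4·(16/5)/2 - 6·4²/12 - 6·(16/5)²/2 = -8/25 kN·m
Load 2 — applied couple M₀=19 kN·m at a=8/3 m (b=L-a=4/3):
  M_2 = R_Ax - M_A - M₀  [x>a] with R_A=19/3, M_A=19/3 = (19/3)·(16/5) - (19/3) - 19 = -76/15 kN·m
Load 3 — point force P=-4 kN at a=4/3 m (b=L-a=8/3):
  M_3 = Pa²(a+3b)(L-x)/L³ - Pa²b/L²  [x>a] = (-4)·(4/3)²·((4/3)+3·(8/3))·(4-(16/5))/4³ - (-4)·(4/3)²·(8/3)/4² = 16/45 kN·m
Load 4 — applied couple M₀=18 kN·m at a=1 m (b=L-a=3):
  M_4 = R_Ax - M_A - M₀  [x>a] with R_A=81/16, M_A=-27/8 = (81/16)·(16/5) - (-27/8) - 18 = 63/40 kN·m
Superposition: M = Σ M_i = -6221/1800 kN·m ≈ -3.456111 kN·m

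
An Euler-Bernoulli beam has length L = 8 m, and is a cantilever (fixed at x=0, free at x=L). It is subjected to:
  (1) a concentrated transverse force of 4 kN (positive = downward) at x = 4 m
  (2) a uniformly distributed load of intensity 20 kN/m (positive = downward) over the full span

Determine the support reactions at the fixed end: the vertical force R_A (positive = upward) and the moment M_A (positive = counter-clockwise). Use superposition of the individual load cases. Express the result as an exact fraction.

Load 1 — point force P=4 kN at a=4 m (b=L-a=4):
  R_A = P = 4 kN
  M_A = Pa = 4·4 = 16 kN·m
Load 2 — uniform load w=20 kN/m over full span:
  R_A = wL = 20·8 = 160 kN
  M_A = wL²/2 = 20·8²/2 = 640 kN·m
Superposition: R_A = 164 kN, M_A = 656 kN·m

R_A = 164 kN, M_A = 656 kN·m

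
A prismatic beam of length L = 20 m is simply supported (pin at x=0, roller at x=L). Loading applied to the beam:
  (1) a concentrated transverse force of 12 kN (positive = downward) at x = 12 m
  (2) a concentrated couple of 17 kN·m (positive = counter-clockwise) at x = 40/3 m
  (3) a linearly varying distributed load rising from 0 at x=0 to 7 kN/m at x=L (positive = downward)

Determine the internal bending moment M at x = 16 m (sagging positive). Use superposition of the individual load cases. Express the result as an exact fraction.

M(16) = 799/5 kN·m

Load 1 — point force P=12 kN at a=12 m (b=L-a=8):
  M_1 = Pa(L-x)/L  [x>a] = 12·12·(20-16)/20 = 144/5 kN·m
Load 2 — applied couple M₀=17 kN·m at a=40/3 m (b=L-a=20/3):
  M_2 = M₀x/L - M₀  [x>a] = 17·16/20 - 17 = -17/5 kN·m
Load 3 — triangular load w₀=7 kN/m (0→w₀ over full span):
  M_3 = w₀Lx/6 - w₀x³/(6L) = 7·20·16/6 - 7·16³/(6·20) = 672/5 kN·m
Superposition: M = Σ M_i = 799/5 kN·m ≈ 159.800000 kN·m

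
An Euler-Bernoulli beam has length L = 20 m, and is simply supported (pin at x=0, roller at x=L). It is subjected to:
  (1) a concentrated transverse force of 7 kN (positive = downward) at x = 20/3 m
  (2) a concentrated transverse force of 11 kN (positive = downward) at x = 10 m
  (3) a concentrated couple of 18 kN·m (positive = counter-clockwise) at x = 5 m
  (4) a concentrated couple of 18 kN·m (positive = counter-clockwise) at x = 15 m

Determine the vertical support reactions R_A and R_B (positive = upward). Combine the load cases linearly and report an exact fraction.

R_A = 359/30 kN, R_B = 181/30 kN

Load 1 — point force P=7 kN at a=20/3 m (b=L-a=40/3):
  R_A = Pb/L = 7·(40/3)/20 = 14/3 kN
  R_B = Pa/L = 7·(20/3)/20 = 7/3 kN
Load 2 — point force P=11 kN at a=10 m (b=L-a=10):
  R_A = Pb/L = 11·10/20 = 11/2 kN
  R_B = Pa/L = 11·10/20 = 11/2 kN
Load 3 — applied couple M₀=18 kN·m at a=5 m (b=L-a=15):
  R_A = M₀/L = 18/20 = 9/10 kN
  R_B = -M₀/L = -18/20 = -9/10 kN
Load 4 — applied couple M₀=18 kN·m at a=15 m (b=L-a=5):
  R_A = M₀/L = 18/20 = 9/10 kN
  R_B = -M₀/L = -18/20 = -9/10 kN
Superposition: R_A = 359/30 kN, R_B = 181/30 kN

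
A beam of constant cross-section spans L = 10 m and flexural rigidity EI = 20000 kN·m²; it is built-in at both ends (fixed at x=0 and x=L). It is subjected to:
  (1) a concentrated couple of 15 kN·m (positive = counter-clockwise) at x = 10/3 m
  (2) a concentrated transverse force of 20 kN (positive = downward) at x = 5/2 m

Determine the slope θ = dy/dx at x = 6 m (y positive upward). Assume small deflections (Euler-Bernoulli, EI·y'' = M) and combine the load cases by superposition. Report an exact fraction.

Load 1 — applied couple M₀=15 kN·m at a=10/3 m (b=L-a=20/3):
  θ_1 = (R_Ax²/2 - M_Ax - M₀(x-a))/EI  [x>a] with R_A=2, M_A=0 = (2·6²/2 - 0·6 - 15·(6-(10/3)))/20000 = -1/5000 rad
Load 2 — point force P=20 kN at a=5/2 m (b=L-a=15/2):
  θ_2 = Pa²(L-x)(2bL-(3b+a)(L-x))/(2L³EI)  [x>a] = 20·(5/2)²·(10-6)·(2·(15/2)·10-(3·(15/2)+(5/2))·(10-6))/(2·10³·20000) = 1/1600 rad
Superposition: θ = Σ θ_i = 17/40000 rad ≈ 0.000425 rad

θ(6) = 17/40000 rad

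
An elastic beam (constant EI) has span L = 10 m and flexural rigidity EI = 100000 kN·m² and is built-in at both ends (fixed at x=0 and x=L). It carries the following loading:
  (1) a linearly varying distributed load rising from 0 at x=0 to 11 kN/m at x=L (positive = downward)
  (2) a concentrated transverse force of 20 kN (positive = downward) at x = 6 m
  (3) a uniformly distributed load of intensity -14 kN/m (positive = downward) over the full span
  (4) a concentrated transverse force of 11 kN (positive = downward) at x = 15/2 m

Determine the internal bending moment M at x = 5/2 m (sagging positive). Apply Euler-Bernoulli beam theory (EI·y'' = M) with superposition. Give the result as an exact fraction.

Load 1 — triangular load w₀=11 kN/m (0→w₀ over full span):
  M_1 = 3w₀Lx/20 - w₀L²/30 - w₀x³/(6L) = 3·11·10·(5/2)/20 - 11·10²/30 - 11·(5/2)³/(6·10) = 55/32 kN·m
Load 2 — point force P=20 kN at a=6 m (b=L-a=4):
  M_2 = Pb²(3a+b)x/L³ - Pab²/L²  [x≤a] = 20·4²·(3·6+4)·(5/2)/10³ - 20·6·4²/10² = -8/5 kN·m
Load 3 — uniform load w=-14 kN/m over full span:
  M_3 = wLx/2 - wL²/12 - wx²/2 = (-14)·10·(5/2)/2 - (-14)·10²/12 - (-14)·(5/2)²/2 = -175/12 kN·m
Load 4 — point force P=11 kN at a=15/2 m (b=L-a=5/2):
  M_4 = Pb²(3a+b)x/L³ - Pab²/L²  [x≤a] = 11·(5/2)²·(3·(15/2)+(5/2))·(5/2)/10³ - 11·(15/2)·(5/2)²/10² = -55/64 kN·m
Superposition: M = Σ M_i = -14711/960 kN·m ≈ -15.323958 kN·m

M(5/2) = -14711/960 kN·m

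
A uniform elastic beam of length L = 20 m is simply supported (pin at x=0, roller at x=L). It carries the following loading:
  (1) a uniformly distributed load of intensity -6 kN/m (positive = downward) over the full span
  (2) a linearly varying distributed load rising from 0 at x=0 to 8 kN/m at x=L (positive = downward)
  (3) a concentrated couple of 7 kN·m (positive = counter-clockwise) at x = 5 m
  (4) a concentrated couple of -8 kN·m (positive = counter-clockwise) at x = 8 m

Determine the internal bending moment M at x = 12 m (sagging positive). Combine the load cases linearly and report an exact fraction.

M(12) = -414/5 kN·m

Load 1 — uniform load w=-6 kN/m over full span:
  M_1 = wx(L-x)/2 = (-6)·12·(20-12)/2 = -288 kN·m
Load 2 — triangular load w₀=8 kN/m (0→w₀ over full span):
  M_2 = w₀Lx/6 - w₀x³/(6L) = 8·20·12/6 - 8·12³/(6·20) = 1024/5 kN·m
Load 3 — applied couple M₀=7 kN·m at a=5 m (b=L-a=15):
  M_3 = M₀x/L - M₀  [x>a] = 7·12/20 - 7 = -14/5 kN·m
Load 4 — applied couple M₀=-8 kN·m at a=8 m (b=L-a=12):
  M_4 = M₀x/L - M₀  [x>a] = (-8)·12/20 - (-8) = 16/5 kN·m
Superposition: M = Σ M_i = -414/5 kN·m ≈ -82.800000 kN·m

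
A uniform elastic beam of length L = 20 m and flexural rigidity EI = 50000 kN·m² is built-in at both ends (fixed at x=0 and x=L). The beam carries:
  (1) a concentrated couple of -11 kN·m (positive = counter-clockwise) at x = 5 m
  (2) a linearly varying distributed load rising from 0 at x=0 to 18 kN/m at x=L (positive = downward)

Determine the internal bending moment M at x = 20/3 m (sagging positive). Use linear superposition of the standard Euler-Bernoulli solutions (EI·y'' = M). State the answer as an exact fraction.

M(20/3) = 11573/144 kN·m

Load 1 — applied couple M₀=-11 kN·m at a=5 m (b=L-a=15):
  M_1 = R_Ax - M_A - M₀  [x>a] with R_A=-99/160, M_A=33/16 = (-99/160)·(20/3) - (33/16) - (-11) = 77/16 kN·m
Load 2 — triangular load w₀=18 kN/m (0→w₀ over full span):
  M_2 = 3w₀Lx/20 - w₀L²/30 - w₀x³/(6L) = 3·18·20·(20/3)/20 - 18·20²/30 - 18·(20/3)³/(6·20) = 680/9 kN·m
Superposition: M = Σ M_i = 11573/144 kN·m ≈ 80.368056 kN·m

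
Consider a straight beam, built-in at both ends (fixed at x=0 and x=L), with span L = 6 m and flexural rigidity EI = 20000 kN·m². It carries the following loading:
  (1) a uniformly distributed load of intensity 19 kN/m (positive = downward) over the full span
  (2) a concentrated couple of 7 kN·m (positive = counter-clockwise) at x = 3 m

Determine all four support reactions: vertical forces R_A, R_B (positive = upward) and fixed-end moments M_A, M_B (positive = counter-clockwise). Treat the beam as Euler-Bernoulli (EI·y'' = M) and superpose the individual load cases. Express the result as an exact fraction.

R_A = 235/4 kN, M_A = 235/4 kN·m, R_B = 221/4 kN, M_B = -221/4 kN·m

Load 1 — uniform load w=19 kN/m over full span:
  R_A = wL/2 = 19·6/2 = 57 kN
  M_A = wL²/12 = 19·6²/12 = 57 kN·m
  R_B = wL/2 = 19·6/2 = 57 kN
  M_B = -wL²/12 = -19·6²/12 = -57 kN·m
Load 2 — applied couple M₀=7 kN·m at a=3 m (b=L-a=3):
  R_A = 6M₀ab/L³ = 6·7·3·3/6³ = 7/4 kN
  M_A = M₀b(2a-b)/L² = 7·3·(2·3-3)/6² = 7/4 kN·m
  R_B = -6M₀ab/L³ = -6·7·3·3/6³ = -7/4 kN
  M_B = M₀a(2b-a)/L² = 7·3·(2·3-3)/6² = 7/4 kN·m
Superposition: R_A = 235/4 kN, M_A = 235/4 kN·m, R_B = 221/4 kN, M_B = -221/4 kN·m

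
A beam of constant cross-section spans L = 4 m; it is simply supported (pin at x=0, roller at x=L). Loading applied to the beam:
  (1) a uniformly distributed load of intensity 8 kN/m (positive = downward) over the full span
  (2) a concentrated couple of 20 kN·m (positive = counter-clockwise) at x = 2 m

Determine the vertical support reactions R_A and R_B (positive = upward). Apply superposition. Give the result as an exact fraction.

R_A = 21 kN, R_B = 11 kN

Load 1 — uniform load w=8 kN/m over full span:
  R_A = wL/2 = 8·4/2 = 16 kN
  R_B = wL/2 = 8·4/2 = 16 kN
Load 2 — applied couple M₀=20 kN·m at a=2 m (b=L-a=2):
  R_A = M₀/L = 20/4 = 5 kN
  R_B = -M₀/L = -20/4 = -5 kN
Superposition: R_A = 21 kN, R_B = 11 kN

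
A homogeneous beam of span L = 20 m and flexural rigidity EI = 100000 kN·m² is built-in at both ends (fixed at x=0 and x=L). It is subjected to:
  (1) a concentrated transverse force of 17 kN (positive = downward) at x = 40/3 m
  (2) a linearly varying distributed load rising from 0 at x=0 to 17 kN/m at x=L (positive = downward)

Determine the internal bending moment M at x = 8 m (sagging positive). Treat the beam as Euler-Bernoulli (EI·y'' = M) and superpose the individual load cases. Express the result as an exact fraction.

M(8) = 16048/135 kN·m

Load 1 — point force P=17 kN at a=40/3 m (b=L-a=20/3):
  M_1 = Pb²(3a+b)x/L³ - Pab²/L²  [x≤a] = 17·(20/3)²·(3·(40/3)+(20/3))·8/20³ - 17·(40/3)·(20/3)²/20² = 272/27 kN·m
Load 2 — triangular load w₀=17 kN/m (0→w₀ over full span):
  M_2 = 3w₀Lx/20 - w₀L²/30 - w₀x³/(6L) = 3·17·20·8/20 - 17·20²/30 - 17·8³/(6·20) = 544/5 kN·m
Superposition: M = Σ M_i = 16048/135 kN·m ≈ 118.874074 kN·m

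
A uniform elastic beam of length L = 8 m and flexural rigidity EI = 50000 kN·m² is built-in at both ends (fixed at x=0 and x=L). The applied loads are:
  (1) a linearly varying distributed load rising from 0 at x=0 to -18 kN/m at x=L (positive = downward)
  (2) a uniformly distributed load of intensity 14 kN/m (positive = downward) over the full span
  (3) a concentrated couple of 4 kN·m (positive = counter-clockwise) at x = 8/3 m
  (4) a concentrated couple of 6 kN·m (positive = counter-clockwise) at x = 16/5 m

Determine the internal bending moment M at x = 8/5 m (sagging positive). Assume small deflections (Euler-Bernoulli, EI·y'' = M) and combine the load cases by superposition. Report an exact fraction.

M(8/5) = 558/125 kN·m

Load 1 — triangular load w₀=-18 kN/m (0→w₀ over full span):
  M_1 = 3w₀Lx/20 - w₀L²/30 - w₀x³/(6L) = 3·(-18)·8·(8/5)/20 - (-18)·8²/30 - (-18)·(8/5)³/(6·8) = 672/125 kN·m
Load 2 — uniform load w=14 kN/m over full span:
  M_2 = wLx/2 - wL²/12 - wx²/2 = 14·8·(8/5)/2 - 14·8²/12 - 14·(8/5)²/2 = -224/75 kN·m
Load 3 — applied couple M₀=4 kN·m at a=8/3 m (b=L-a=16/3):
  M_3 = R_Ax - M_A  [x≤a] with R_A=2/3, M_A=0 = (2/3)·(8/5) - 0 = 16/15 kN·m
Load 4 — applied couple M₀=6 kN·m at a=16/5 m (b=L-a=24/5):
  M_4 = R_Ax - M_A  [x≤a] with R_A=27/25, M_A=18/25 = (27/25)·(8/5) - (18/25) = 126/125 kN·m
Superposition: M = Σ M_i = 558/125 kN·m ≈ 4.464000 kN·m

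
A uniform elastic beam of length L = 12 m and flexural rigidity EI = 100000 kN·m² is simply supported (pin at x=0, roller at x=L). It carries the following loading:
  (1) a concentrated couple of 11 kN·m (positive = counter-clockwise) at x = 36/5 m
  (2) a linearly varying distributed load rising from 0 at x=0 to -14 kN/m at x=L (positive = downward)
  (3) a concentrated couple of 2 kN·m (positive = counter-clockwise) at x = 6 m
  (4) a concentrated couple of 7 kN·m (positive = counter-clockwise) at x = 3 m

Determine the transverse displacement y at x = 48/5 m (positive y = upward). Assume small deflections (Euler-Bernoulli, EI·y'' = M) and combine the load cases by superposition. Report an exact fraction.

Load 1 — applied couple M₀=11 kN·m at a=36/5 m (b=L-a=24/5):
  y_1 = (M₀x³/(6L)-M₀(x-a)²/2+C₁x)/EI  [x>a] with C₁=M₀(3b²-L²)/(6L)=-286/25 = (11·(48/5)³/(6·12)-11·((48/5)-(36/5))²/2+(-286/25)·(48/5))/100000 = -99/1562500 m
Load 2 — triangular load w₀=-14 kN/m (0→w₀ over full span):
  y_2 = -w₀x(7L⁴-10L²x²+3x⁴)/(360LEI) = -(-14)·(48/5)·(7·12⁴-10·12²·(48/5)²+3·(48/5)⁴)/(360·12·100000) = 576072/48828125 m
Load 3 — applied couple M₀=2 kN·m at a=6 m (b=L-a=6):
  y_3 = (M₀x³/(6L)-M₀(x-a)²/2+C₁x)/EI  [x>a] with C₁=M₀(3b²-L²)/(6L)=-1 = (2·(48/5)³/(6·12)-2·((48/5)-6)²/2+(-1)·(48/5))/100000 = 63/3125000 m
Load 4 — applied couple M₀=7 kN·m at a=3 m (b=L-a=9):
  y_4 = (M₀x³/(6L)-M₀(x-a)²/2+C₁x)/EI  [x>a] with C₁=M₀(3b²-L²)/(6L)=77/8 = (7·(48/5)³/(6·12)-7·((48/5)-3)²/2+(77/8)·(48/5))/100000 = 6489/25000000 m
Superposition: y = Σ y_i = 37544733/3125000000 m ≈ 0.012014 m

y(48/5) = 37544733/3125000000 m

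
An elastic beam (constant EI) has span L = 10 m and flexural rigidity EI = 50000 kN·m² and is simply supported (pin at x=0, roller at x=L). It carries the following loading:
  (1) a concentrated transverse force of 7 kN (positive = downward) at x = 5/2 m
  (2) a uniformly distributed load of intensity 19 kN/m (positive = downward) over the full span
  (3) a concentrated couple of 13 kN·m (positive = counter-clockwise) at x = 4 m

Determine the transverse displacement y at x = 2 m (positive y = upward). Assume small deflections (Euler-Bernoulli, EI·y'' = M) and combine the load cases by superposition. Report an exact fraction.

y(2) = -368087/12000000 m

Load 1 — point force P=7 kN at a=5/2 m (b=L-a=15/2):
  y_1 = -Pbx(L²-b²-x²)/(6LEI)  [x≤a] = -7·(15/2)·2·(10²-(15/2)²-2²)/(6·10·50000) = -1113/800000 m
Load 2 — uniform load w=19 kN/m over full span:
  y_2 = -wx(L³-2Lx²+x³)/(24EI) = -19·2·(10³-2·10·2²+2³)/(24·50000) = -551/18750 m
Load 3 — applied couple M₀=13 kN·m at a=4 m (b=L-a=6):
  y_3 = (M₀x³/(6L)+C₁x)/EI  [x≤a] with C₁=M₀(3b²-L²)/(6L)=26/15 = (13·2³/(6·10)+(26/15)·2)/50000 = 13/125000 m
Superposition: y = Σ y_i = -368087/12000000 m ≈ -0.030674 m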